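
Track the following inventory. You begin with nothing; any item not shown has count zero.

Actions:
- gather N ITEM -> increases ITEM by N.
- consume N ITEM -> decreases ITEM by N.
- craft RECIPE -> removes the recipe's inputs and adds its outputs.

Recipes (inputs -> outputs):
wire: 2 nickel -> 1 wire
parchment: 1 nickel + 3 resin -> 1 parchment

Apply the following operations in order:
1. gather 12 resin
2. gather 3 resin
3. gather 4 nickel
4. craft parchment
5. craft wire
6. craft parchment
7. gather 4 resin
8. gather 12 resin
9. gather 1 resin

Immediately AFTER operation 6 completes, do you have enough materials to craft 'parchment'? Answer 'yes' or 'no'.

After 1 (gather 12 resin): resin=12
After 2 (gather 3 resin): resin=15
After 3 (gather 4 nickel): nickel=4 resin=15
After 4 (craft parchment): nickel=3 parchment=1 resin=12
After 5 (craft wire): nickel=1 parchment=1 resin=12 wire=1
After 6 (craft parchment): parchment=2 resin=9 wire=1

Answer: no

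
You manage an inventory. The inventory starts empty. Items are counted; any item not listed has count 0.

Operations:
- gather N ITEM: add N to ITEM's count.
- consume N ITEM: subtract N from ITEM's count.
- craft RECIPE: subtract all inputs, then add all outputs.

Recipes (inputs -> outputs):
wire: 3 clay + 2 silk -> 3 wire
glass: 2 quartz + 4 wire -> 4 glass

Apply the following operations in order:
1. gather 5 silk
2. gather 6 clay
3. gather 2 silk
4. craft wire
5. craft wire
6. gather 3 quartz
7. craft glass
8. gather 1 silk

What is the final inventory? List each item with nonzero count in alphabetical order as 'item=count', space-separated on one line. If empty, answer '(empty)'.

Answer: glass=4 quartz=1 silk=4 wire=2

Derivation:
After 1 (gather 5 silk): silk=5
After 2 (gather 6 clay): clay=6 silk=5
After 3 (gather 2 silk): clay=6 silk=7
After 4 (craft wire): clay=3 silk=5 wire=3
After 5 (craft wire): silk=3 wire=6
After 6 (gather 3 quartz): quartz=3 silk=3 wire=6
After 7 (craft glass): glass=4 quartz=1 silk=3 wire=2
After 8 (gather 1 silk): glass=4 quartz=1 silk=4 wire=2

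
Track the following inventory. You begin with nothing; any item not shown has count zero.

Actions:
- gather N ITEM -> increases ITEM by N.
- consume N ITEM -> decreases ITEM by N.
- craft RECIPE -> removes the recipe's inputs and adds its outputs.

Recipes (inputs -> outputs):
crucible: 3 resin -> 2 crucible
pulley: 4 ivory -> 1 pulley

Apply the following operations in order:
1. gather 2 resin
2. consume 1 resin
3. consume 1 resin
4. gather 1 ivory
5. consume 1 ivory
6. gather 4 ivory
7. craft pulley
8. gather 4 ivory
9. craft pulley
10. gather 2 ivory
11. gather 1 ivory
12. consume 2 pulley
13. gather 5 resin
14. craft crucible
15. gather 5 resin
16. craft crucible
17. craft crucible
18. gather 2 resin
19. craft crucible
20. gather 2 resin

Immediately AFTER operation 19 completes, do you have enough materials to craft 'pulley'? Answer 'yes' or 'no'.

After 1 (gather 2 resin): resin=2
After 2 (consume 1 resin): resin=1
After 3 (consume 1 resin): (empty)
After 4 (gather 1 ivory): ivory=1
After 5 (consume 1 ivory): (empty)
After 6 (gather 4 ivory): ivory=4
After 7 (craft pulley): pulley=1
After 8 (gather 4 ivory): ivory=4 pulley=1
After 9 (craft pulley): pulley=2
After 10 (gather 2 ivory): ivory=2 pulley=2
After 11 (gather 1 ivory): ivory=3 pulley=2
After 12 (consume 2 pulley): ivory=3
After 13 (gather 5 resin): ivory=3 resin=5
After 14 (craft crucible): crucible=2 ivory=3 resin=2
After 15 (gather 5 resin): crucible=2 ivory=3 resin=7
After 16 (craft crucible): crucible=4 ivory=3 resin=4
After 17 (craft crucible): crucible=6 ivory=3 resin=1
After 18 (gather 2 resin): crucible=6 ivory=3 resin=3
After 19 (craft crucible): crucible=8 ivory=3

Answer: no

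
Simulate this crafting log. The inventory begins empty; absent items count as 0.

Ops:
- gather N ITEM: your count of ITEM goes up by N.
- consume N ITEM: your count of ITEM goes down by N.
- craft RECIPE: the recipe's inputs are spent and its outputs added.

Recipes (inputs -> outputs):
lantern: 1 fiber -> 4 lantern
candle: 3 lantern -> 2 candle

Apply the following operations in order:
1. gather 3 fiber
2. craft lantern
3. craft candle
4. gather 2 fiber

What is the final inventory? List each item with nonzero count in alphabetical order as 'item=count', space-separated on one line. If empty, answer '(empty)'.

After 1 (gather 3 fiber): fiber=3
After 2 (craft lantern): fiber=2 lantern=4
After 3 (craft candle): candle=2 fiber=2 lantern=1
After 4 (gather 2 fiber): candle=2 fiber=4 lantern=1

Answer: candle=2 fiber=4 lantern=1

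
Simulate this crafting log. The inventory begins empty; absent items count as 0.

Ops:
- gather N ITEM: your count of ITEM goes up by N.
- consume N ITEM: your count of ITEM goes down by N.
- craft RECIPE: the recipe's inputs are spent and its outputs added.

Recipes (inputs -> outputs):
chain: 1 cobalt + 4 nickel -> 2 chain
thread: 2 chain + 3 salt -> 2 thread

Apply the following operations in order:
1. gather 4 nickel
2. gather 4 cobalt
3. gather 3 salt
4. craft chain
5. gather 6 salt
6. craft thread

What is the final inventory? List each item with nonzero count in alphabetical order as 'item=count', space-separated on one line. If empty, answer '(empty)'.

Answer: cobalt=3 salt=6 thread=2

Derivation:
After 1 (gather 4 nickel): nickel=4
After 2 (gather 4 cobalt): cobalt=4 nickel=4
After 3 (gather 3 salt): cobalt=4 nickel=4 salt=3
After 4 (craft chain): chain=2 cobalt=3 salt=3
After 5 (gather 6 salt): chain=2 cobalt=3 salt=9
After 6 (craft thread): cobalt=3 salt=6 thread=2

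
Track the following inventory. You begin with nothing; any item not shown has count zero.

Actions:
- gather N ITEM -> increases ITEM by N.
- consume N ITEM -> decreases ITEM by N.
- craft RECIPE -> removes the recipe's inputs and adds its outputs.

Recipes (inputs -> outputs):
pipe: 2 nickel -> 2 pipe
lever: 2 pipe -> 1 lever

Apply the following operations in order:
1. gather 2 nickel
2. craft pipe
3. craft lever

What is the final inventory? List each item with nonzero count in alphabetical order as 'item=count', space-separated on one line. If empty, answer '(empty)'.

Answer: lever=1

Derivation:
After 1 (gather 2 nickel): nickel=2
After 2 (craft pipe): pipe=2
After 3 (craft lever): lever=1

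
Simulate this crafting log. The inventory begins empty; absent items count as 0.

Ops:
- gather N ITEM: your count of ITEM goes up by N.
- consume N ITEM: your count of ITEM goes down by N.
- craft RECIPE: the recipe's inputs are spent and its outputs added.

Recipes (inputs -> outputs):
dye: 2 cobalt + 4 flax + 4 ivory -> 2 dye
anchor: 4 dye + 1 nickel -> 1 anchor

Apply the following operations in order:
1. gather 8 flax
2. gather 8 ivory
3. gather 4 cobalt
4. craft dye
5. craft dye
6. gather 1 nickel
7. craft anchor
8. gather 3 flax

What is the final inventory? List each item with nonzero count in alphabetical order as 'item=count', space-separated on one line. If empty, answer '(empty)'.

Answer: anchor=1 flax=3

Derivation:
After 1 (gather 8 flax): flax=8
After 2 (gather 8 ivory): flax=8 ivory=8
After 3 (gather 4 cobalt): cobalt=4 flax=8 ivory=8
After 4 (craft dye): cobalt=2 dye=2 flax=4 ivory=4
After 5 (craft dye): dye=4
After 6 (gather 1 nickel): dye=4 nickel=1
After 7 (craft anchor): anchor=1
After 8 (gather 3 flax): anchor=1 flax=3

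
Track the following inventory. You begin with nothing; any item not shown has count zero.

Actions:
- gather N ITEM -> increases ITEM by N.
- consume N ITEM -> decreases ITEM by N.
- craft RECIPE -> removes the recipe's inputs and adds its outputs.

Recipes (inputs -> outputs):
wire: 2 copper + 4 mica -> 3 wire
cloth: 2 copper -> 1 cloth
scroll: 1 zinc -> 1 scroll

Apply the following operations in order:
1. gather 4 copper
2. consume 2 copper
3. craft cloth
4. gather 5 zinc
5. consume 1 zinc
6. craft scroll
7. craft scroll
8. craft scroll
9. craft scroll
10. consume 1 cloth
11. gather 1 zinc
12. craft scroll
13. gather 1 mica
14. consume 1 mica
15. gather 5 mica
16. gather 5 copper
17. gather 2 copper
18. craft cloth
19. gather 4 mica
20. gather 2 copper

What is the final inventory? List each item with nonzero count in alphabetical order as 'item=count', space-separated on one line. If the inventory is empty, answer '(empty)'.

Answer: cloth=1 copper=7 mica=9 scroll=5

Derivation:
After 1 (gather 4 copper): copper=4
After 2 (consume 2 copper): copper=2
After 3 (craft cloth): cloth=1
After 4 (gather 5 zinc): cloth=1 zinc=5
After 5 (consume 1 zinc): cloth=1 zinc=4
After 6 (craft scroll): cloth=1 scroll=1 zinc=3
After 7 (craft scroll): cloth=1 scroll=2 zinc=2
After 8 (craft scroll): cloth=1 scroll=3 zinc=1
After 9 (craft scroll): cloth=1 scroll=4
After 10 (consume 1 cloth): scroll=4
After 11 (gather 1 zinc): scroll=4 zinc=1
After 12 (craft scroll): scroll=5
After 13 (gather 1 mica): mica=1 scroll=5
After 14 (consume 1 mica): scroll=5
After 15 (gather 5 mica): mica=5 scroll=5
After 16 (gather 5 copper): copper=5 mica=5 scroll=5
After 17 (gather 2 copper): copper=7 mica=5 scroll=5
After 18 (craft cloth): cloth=1 copper=5 mica=5 scroll=5
After 19 (gather 4 mica): cloth=1 copper=5 mica=9 scroll=5
After 20 (gather 2 copper): cloth=1 copper=7 mica=9 scroll=5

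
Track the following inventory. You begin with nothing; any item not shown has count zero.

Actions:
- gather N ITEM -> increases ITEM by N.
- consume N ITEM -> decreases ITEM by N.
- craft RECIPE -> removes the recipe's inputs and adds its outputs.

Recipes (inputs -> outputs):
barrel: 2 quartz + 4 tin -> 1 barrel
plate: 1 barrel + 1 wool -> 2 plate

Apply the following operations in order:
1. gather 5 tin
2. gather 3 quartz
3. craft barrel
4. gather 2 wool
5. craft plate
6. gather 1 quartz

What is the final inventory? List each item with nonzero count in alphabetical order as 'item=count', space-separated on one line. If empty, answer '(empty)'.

Answer: plate=2 quartz=2 tin=1 wool=1

Derivation:
After 1 (gather 5 tin): tin=5
After 2 (gather 3 quartz): quartz=3 tin=5
After 3 (craft barrel): barrel=1 quartz=1 tin=1
After 4 (gather 2 wool): barrel=1 quartz=1 tin=1 wool=2
After 5 (craft plate): plate=2 quartz=1 tin=1 wool=1
After 6 (gather 1 quartz): plate=2 quartz=2 tin=1 wool=1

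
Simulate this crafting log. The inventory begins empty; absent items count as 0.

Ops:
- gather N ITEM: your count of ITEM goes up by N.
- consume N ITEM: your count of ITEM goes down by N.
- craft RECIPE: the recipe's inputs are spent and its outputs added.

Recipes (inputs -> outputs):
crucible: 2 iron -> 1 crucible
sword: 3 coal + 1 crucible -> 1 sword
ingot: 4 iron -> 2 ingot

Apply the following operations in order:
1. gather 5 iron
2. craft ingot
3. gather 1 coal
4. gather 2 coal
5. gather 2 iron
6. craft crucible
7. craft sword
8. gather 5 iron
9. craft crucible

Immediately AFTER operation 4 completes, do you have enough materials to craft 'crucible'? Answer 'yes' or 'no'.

After 1 (gather 5 iron): iron=5
After 2 (craft ingot): ingot=2 iron=1
After 3 (gather 1 coal): coal=1 ingot=2 iron=1
After 4 (gather 2 coal): coal=3 ingot=2 iron=1

Answer: no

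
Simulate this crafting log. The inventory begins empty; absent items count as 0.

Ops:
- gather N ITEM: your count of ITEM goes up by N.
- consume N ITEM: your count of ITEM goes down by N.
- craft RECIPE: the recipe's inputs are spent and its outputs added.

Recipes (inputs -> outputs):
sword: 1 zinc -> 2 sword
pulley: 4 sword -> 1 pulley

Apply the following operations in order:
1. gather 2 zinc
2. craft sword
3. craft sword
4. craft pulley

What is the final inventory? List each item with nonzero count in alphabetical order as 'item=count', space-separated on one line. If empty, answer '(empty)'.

Answer: pulley=1

Derivation:
After 1 (gather 2 zinc): zinc=2
After 2 (craft sword): sword=2 zinc=1
After 3 (craft sword): sword=4
After 4 (craft pulley): pulley=1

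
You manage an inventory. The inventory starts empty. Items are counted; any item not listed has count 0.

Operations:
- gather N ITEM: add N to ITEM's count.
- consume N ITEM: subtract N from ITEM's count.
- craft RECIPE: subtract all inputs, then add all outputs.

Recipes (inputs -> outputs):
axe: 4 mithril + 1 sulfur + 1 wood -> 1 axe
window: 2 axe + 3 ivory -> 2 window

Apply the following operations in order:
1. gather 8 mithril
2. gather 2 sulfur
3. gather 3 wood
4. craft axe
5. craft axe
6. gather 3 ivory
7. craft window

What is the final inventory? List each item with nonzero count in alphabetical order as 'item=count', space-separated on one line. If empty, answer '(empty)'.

After 1 (gather 8 mithril): mithril=8
After 2 (gather 2 sulfur): mithril=8 sulfur=2
After 3 (gather 3 wood): mithril=8 sulfur=2 wood=3
After 4 (craft axe): axe=1 mithril=4 sulfur=1 wood=2
After 5 (craft axe): axe=2 wood=1
After 6 (gather 3 ivory): axe=2 ivory=3 wood=1
After 7 (craft window): window=2 wood=1

Answer: window=2 wood=1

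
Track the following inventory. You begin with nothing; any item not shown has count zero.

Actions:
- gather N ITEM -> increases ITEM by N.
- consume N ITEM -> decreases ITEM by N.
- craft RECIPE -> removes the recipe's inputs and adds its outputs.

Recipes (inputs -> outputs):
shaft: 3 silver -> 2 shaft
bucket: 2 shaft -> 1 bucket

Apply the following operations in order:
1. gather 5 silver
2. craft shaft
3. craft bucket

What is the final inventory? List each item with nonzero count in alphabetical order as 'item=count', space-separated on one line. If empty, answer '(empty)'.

After 1 (gather 5 silver): silver=5
After 2 (craft shaft): shaft=2 silver=2
After 3 (craft bucket): bucket=1 silver=2

Answer: bucket=1 silver=2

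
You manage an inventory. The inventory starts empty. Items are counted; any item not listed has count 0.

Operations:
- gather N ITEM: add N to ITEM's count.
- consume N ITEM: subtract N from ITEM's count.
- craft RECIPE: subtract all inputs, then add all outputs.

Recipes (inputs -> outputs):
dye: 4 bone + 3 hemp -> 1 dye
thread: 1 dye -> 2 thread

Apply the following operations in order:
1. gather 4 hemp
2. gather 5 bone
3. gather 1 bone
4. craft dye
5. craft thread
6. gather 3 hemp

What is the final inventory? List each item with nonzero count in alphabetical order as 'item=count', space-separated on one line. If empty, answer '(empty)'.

After 1 (gather 4 hemp): hemp=4
After 2 (gather 5 bone): bone=5 hemp=4
After 3 (gather 1 bone): bone=6 hemp=4
After 4 (craft dye): bone=2 dye=1 hemp=1
After 5 (craft thread): bone=2 hemp=1 thread=2
After 6 (gather 3 hemp): bone=2 hemp=4 thread=2

Answer: bone=2 hemp=4 thread=2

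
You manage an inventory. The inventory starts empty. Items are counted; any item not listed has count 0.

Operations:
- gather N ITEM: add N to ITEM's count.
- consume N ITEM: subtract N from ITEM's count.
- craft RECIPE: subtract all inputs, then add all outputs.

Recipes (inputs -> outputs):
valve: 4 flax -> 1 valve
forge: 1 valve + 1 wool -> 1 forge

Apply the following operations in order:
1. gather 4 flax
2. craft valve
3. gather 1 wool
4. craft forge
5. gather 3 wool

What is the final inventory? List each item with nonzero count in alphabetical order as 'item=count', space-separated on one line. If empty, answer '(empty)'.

Answer: forge=1 wool=3

Derivation:
After 1 (gather 4 flax): flax=4
After 2 (craft valve): valve=1
After 3 (gather 1 wool): valve=1 wool=1
After 4 (craft forge): forge=1
After 5 (gather 3 wool): forge=1 wool=3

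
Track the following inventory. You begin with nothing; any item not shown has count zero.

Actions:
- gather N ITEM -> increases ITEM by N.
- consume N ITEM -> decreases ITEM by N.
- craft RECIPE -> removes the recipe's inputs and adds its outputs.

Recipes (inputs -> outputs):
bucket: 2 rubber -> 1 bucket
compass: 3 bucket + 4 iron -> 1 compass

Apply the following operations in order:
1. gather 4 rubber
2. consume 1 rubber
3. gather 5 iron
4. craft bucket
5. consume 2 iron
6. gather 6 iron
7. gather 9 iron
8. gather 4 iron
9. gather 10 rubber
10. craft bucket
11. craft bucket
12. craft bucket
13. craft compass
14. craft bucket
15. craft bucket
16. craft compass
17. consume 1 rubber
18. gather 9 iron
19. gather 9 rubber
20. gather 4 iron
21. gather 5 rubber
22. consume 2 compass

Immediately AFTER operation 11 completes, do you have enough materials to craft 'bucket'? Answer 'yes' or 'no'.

Answer: yes

Derivation:
After 1 (gather 4 rubber): rubber=4
After 2 (consume 1 rubber): rubber=3
After 3 (gather 5 iron): iron=5 rubber=3
After 4 (craft bucket): bucket=1 iron=5 rubber=1
After 5 (consume 2 iron): bucket=1 iron=3 rubber=1
After 6 (gather 6 iron): bucket=1 iron=9 rubber=1
After 7 (gather 9 iron): bucket=1 iron=18 rubber=1
After 8 (gather 4 iron): bucket=1 iron=22 rubber=1
After 9 (gather 10 rubber): bucket=1 iron=22 rubber=11
After 10 (craft bucket): bucket=2 iron=22 rubber=9
After 11 (craft bucket): bucket=3 iron=22 rubber=7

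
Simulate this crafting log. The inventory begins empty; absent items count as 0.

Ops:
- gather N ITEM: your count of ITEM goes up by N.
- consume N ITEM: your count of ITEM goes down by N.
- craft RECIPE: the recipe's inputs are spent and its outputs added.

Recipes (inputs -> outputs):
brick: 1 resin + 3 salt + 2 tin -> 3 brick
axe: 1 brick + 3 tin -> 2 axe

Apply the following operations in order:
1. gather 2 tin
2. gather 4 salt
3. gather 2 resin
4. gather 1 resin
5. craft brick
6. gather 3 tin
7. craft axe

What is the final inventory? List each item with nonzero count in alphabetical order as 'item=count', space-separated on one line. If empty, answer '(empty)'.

Answer: axe=2 brick=2 resin=2 salt=1

Derivation:
After 1 (gather 2 tin): tin=2
After 2 (gather 4 salt): salt=4 tin=2
After 3 (gather 2 resin): resin=2 salt=4 tin=2
After 4 (gather 1 resin): resin=3 salt=4 tin=2
After 5 (craft brick): brick=3 resin=2 salt=1
After 6 (gather 3 tin): brick=3 resin=2 salt=1 tin=3
After 7 (craft axe): axe=2 brick=2 resin=2 salt=1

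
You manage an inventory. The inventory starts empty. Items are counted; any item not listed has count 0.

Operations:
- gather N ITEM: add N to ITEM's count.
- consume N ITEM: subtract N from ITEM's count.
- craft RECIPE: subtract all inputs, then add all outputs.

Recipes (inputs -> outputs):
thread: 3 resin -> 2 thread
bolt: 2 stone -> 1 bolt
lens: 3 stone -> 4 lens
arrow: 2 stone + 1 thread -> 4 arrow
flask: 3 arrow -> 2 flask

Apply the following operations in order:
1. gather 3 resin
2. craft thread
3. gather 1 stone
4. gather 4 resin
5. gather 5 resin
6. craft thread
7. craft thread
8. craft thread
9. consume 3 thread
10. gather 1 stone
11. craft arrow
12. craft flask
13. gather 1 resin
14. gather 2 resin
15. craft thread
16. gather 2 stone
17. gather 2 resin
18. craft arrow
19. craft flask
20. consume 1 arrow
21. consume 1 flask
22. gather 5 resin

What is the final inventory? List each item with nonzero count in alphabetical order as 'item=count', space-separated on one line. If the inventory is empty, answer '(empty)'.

After 1 (gather 3 resin): resin=3
After 2 (craft thread): thread=2
After 3 (gather 1 stone): stone=1 thread=2
After 4 (gather 4 resin): resin=4 stone=1 thread=2
After 5 (gather 5 resin): resin=9 stone=1 thread=2
After 6 (craft thread): resin=6 stone=1 thread=4
After 7 (craft thread): resin=3 stone=1 thread=6
After 8 (craft thread): stone=1 thread=8
After 9 (consume 3 thread): stone=1 thread=5
After 10 (gather 1 stone): stone=2 thread=5
After 11 (craft arrow): arrow=4 thread=4
After 12 (craft flask): arrow=1 flask=2 thread=4
After 13 (gather 1 resin): arrow=1 flask=2 resin=1 thread=4
After 14 (gather 2 resin): arrow=1 flask=2 resin=3 thread=4
After 15 (craft thread): arrow=1 flask=2 thread=6
After 16 (gather 2 stone): arrow=1 flask=2 stone=2 thread=6
After 17 (gather 2 resin): arrow=1 flask=2 resin=2 stone=2 thread=6
After 18 (craft arrow): arrow=5 flask=2 resin=2 thread=5
After 19 (craft flask): arrow=2 flask=4 resin=2 thread=5
After 20 (consume 1 arrow): arrow=1 flask=4 resin=2 thread=5
After 21 (consume 1 flask): arrow=1 flask=3 resin=2 thread=5
After 22 (gather 5 resin): arrow=1 flask=3 resin=7 thread=5

Answer: arrow=1 flask=3 resin=7 thread=5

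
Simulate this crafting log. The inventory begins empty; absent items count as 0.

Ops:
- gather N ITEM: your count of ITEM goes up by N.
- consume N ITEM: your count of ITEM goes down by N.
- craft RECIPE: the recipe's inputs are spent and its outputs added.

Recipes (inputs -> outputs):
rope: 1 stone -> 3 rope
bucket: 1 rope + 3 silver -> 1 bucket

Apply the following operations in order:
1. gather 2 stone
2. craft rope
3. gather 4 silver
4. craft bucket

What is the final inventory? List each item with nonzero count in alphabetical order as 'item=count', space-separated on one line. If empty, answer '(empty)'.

Answer: bucket=1 rope=2 silver=1 stone=1

Derivation:
After 1 (gather 2 stone): stone=2
After 2 (craft rope): rope=3 stone=1
After 3 (gather 4 silver): rope=3 silver=4 stone=1
After 4 (craft bucket): bucket=1 rope=2 silver=1 stone=1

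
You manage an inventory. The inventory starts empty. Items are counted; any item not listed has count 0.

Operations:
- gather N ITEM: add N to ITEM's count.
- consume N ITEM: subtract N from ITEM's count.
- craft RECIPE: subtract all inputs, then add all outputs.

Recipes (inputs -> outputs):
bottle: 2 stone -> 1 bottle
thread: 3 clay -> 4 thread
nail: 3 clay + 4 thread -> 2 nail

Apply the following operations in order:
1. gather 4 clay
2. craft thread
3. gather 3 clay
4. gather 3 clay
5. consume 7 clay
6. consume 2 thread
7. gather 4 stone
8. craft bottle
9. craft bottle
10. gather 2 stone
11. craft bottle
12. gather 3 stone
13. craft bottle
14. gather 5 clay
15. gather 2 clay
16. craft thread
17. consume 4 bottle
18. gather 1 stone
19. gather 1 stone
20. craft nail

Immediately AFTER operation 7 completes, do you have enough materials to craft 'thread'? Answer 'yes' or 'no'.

Answer: no

Derivation:
After 1 (gather 4 clay): clay=4
After 2 (craft thread): clay=1 thread=4
After 3 (gather 3 clay): clay=4 thread=4
After 4 (gather 3 clay): clay=7 thread=4
After 5 (consume 7 clay): thread=4
After 6 (consume 2 thread): thread=2
After 7 (gather 4 stone): stone=4 thread=2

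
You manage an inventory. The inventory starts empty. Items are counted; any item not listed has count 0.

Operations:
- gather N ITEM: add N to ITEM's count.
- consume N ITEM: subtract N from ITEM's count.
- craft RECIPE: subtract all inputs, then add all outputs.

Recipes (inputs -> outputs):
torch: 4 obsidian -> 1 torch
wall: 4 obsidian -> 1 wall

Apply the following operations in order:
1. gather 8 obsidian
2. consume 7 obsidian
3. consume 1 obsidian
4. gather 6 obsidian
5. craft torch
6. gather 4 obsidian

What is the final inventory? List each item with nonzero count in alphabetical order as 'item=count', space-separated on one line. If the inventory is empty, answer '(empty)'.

Answer: obsidian=6 torch=1

Derivation:
After 1 (gather 8 obsidian): obsidian=8
After 2 (consume 7 obsidian): obsidian=1
After 3 (consume 1 obsidian): (empty)
After 4 (gather 6 obsidian): obsidian=6
After 5 (craft torch): obsidian=2 torch=1
After 6 (gather 4 obsidian): obsidian=6 torch=1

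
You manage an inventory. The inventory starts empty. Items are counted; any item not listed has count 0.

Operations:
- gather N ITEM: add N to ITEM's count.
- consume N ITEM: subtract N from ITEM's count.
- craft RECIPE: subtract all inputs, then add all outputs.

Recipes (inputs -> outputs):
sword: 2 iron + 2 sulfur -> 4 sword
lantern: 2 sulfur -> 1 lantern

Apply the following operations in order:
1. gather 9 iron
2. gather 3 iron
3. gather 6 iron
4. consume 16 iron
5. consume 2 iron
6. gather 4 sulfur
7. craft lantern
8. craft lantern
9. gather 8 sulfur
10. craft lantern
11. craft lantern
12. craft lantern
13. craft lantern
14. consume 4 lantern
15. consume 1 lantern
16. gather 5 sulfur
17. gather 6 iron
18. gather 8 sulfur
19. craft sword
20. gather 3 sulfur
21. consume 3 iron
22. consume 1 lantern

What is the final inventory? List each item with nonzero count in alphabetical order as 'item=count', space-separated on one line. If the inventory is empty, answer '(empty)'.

Answer: iron=1 sulfur=14 sword=4

Derivation:
After 1 (gather 9 iron): iron=9
After 2 (gather 3 iron): iron=12
After 3 (gather 6 iron): iron=18
After 4 (consume 16 iron): iron=2
After 5 (consume 2 iron): (empty)
After 6 (gather 4 sulfur): sulfur=4
After 7 (craft lantern): lantern=1 sulfur=2
After 8 (craft lantern): lantern=2
After 9 (gather 8 sulfur): lantern=2 sulfur=8
After 10 (craft lantern): lantern=3 sulfur=6
After 11 (craft lantern): lantern=4 sulfur=4
After 12 (craft lantern): lantern=5 sulfur=2
After 13 (craft lantern): lantern=6
After 14 (consume 4 lantern): lantern=2
After 15 (consume 1 lantern): lantern=1
After 16 (gather 5 sulfur): lantern=1 sulfur=5
After 17 (gather 6 iron): iron=6 lantern=1 sulfur=5
After 18 (gather 8 sulfur): iron=6 lantern=1 sulfur=13
After 19 (craft sword): iron=4 lantern=1 sulfur=11 sword=4
After 20 (gather 3 sulfur): iron=4 lantern=1 sulfur=14 sword=4
After 21 (consume 3 iron): iron=1 lantern=1 sulfur=14 sword=4
After 22 (consume 1 lantern): iron=1 sulfur=14 sword=4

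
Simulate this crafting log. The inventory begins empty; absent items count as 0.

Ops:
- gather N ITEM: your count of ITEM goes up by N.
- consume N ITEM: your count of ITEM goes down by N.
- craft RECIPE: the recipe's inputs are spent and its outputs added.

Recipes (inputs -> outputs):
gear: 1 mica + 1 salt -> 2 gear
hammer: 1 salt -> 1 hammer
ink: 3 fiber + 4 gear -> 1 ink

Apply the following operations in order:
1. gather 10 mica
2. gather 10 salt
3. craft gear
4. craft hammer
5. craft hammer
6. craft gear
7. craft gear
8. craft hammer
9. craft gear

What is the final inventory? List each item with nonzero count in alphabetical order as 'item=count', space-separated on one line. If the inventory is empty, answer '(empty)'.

Answer: gear=8 hammer=3 mica=6 salt=3

Derivation:
After 1 (gather 10 mica): mica=10
After 2 (gather 10 salt): mica=10 salt=10
After 3 (craft gear): gear=2 mica=9 salt=9
After 4 (craft hammer): gear=2 hammer=1 mica=9 salt=8
After 5 (craft hammer): gear=2 hammer=2 mica=9 salt=7
After 6 (craft gear): gear=4 hammer=2 mica=8 salt=6
After 7 (craft gear): gear=6 hammer=2 mica=7 salt=5
After 8 (craft hammer): gear=6 hammer=3 mica=7 salt=4
After 9 (craft gear): gear=8 hammer=3 mica=6 salt=3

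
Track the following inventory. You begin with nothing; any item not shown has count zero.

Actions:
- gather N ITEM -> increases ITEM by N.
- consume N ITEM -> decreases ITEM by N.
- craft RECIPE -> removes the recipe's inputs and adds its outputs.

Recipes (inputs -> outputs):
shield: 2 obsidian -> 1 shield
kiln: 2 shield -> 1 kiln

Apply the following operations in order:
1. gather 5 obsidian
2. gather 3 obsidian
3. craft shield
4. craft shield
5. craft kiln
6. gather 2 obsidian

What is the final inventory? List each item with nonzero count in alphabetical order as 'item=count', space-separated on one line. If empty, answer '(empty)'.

After 1 (gather 5 obsidian): obsidian=5
After 2 (gather 3 obsidian): obsidian=8
After 3 (craft shield): obsidian=6 shield=1
After 4 (craft shield): obsidian=4 shield=2
After 5 (craft kiln): kiln=1 obsidian=4
After 6 (gather 2 obsidian): kiln=1 obsidian=6

Answer: kiln=1 obsidian=6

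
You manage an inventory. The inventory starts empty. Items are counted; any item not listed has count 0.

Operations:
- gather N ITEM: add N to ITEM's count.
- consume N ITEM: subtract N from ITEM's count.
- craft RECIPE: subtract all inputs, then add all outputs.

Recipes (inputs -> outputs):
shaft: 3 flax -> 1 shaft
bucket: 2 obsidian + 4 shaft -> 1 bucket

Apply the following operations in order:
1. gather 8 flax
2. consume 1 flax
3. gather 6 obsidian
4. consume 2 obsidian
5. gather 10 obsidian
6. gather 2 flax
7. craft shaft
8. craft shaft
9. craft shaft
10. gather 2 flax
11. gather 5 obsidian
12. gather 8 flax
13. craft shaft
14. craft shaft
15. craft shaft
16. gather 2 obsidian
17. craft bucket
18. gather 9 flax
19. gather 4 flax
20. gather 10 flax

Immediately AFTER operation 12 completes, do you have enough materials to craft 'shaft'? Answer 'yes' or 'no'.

After 1 (gather 8 flax): flax=8
After 2 (consume 1 flax): flax=7
After 3 (gather 6 obsidian): flax=7 obsidian=6
After 4 (consume 2 obsidian): flax=7 obsidian=4
After 5 (gather 10 obsidian): flax=7 obsidian=14
After 6 (gather 2 flax): flax=9 obsidian=14
After 7 (craft shaft): flax=6 obsidian=14 shaft=1
After 8 (craft shaft): flax=3 obsidian=14 shaft=2
After 9 (craft shaft): obsidian=14 shaft=3
After 10 (gather 2 flax): flax=2 obsidian=14 shaft=3
After 11 (gather 5 obsidian): flax=2 obsidian=19 shaft=3
After 12 (gather 8 flax): flax=10 obsidian=19 shaft=3

Answer: yes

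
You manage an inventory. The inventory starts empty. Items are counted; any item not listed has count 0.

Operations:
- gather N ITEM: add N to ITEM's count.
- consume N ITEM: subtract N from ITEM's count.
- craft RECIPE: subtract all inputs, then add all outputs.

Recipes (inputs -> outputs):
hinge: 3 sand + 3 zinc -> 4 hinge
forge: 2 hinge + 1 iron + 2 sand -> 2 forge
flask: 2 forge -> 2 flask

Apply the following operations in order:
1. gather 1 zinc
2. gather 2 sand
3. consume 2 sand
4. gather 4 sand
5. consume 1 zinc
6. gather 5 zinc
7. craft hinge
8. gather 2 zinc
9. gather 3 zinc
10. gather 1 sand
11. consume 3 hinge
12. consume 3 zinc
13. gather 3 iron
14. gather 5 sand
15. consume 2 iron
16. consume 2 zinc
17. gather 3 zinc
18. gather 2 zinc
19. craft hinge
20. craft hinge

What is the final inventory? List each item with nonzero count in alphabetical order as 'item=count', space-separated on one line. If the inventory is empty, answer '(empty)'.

Answer: hinge=9 iron=1 sand=1 zinc=1

Derivation:
After 1 (gather 1 zinc): zinc=1
After 2 (gather 2 sand): sand=2 zinc=1
After 3 (consume 2 sand): zinc=1
After 4 (gather 4 sand): sand=4 zinc=1
After 5 (consume 1 zinc): sand=4
After 6 (gather 5 zinc): sand=4 zinc=5
After 7 (craft hinge): hinge=4 sand=1 zinc=2
After 8 (gather 2 zinc): hinge=4 sand=1 zinc=4
After 9 (gather 3 zinc): hinge=4 sand=1 zinc=7
After 10 (gather 1 sand): hinge=4 sand=2 zinc=7
After 11 (consume 3 hinge): hinge=1 sand=2 zinc=7
After 12 (consume 3 zinc): hinge=1 sand=2 zinc=4
After 13 (gather 3 iron): hinge=1 iron=3 sand=2 zinc=4
After 14 (gather 5 sand): hinge=1 iron=3 sand=7 zinc=4
After 15 (consume 2 iron): hinge=1 iron=1 sand=7 zinc=4
After 16 (consume 2 zinc): hinge=1 iron=1 sand=7 zinc=2
After 17 (gather 3 zinc): hinge=1 iron=1 sand=7 zinc=5
After 18 (gather 2 zinc): hinge=1 iron=1 sand=7 zinc=7
After 19 (craft hinge): hinge=5 iron=1 sand=4 zinc=4
After 20 (craft hinge): hinge=9 iron=1 sand=1 zinc=1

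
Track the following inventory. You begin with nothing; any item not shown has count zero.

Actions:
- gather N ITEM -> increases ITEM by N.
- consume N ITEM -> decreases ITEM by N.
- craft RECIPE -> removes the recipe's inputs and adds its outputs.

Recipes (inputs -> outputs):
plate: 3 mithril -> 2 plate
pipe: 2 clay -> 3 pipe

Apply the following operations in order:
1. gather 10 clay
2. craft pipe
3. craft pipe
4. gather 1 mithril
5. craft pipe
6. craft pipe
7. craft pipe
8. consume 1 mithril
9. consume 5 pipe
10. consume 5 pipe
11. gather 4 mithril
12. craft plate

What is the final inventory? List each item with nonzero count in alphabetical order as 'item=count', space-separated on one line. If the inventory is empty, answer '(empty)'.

Answer: mithril=1 pipe=5 plate=2

Derivation:
After 1 (gather 10 clay): clay=10
After 2 (craft pipe): clay=8 pipe=3
After 3 (craft pipe): clay=6 pipe=6
After 4 (gather 1 mithril): clay=6 mithril=1 pipe=6
After 5 (craft pipe): clay=4 mithril=1 pipe=9
After 6 (craft pipe): clay=2 mithril=1 pipe=12
After 7 (craft pipe): mithril=1 pipe=15
After 8 (consume 1 mithril): pipe=15
After 9 (consume 5 pipe): pipe=10
After 10 (consume 5 pipe): pipe=5
After 11 (gather 4 mithril): mithril=4 pipe=5
After 12 (craft plate): mithril=1 pipe=5 plate=2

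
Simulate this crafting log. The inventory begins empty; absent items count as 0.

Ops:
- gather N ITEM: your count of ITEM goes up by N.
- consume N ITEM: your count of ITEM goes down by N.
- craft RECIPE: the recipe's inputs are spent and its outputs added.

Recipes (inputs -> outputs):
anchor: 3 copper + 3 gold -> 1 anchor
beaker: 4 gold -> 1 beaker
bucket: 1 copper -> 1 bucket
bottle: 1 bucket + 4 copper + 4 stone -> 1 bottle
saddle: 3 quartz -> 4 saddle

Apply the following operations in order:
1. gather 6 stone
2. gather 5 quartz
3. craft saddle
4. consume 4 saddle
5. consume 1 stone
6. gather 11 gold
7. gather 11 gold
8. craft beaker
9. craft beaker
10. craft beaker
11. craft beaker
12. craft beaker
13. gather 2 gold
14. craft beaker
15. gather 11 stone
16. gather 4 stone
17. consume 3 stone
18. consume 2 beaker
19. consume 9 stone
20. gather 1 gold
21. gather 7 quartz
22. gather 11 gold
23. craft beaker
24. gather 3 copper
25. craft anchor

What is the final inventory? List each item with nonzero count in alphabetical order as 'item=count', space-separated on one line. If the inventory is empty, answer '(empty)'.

After 1 (gather 6 stone): stone=6
After 2 (gather 5 quartz): quartz=5 stone=6
After 3 (craft saddle): quartz=2 saddle=4 stone=6
After 4 (consume 4 saddle): quartz=2 stone=6
After 5 (consume 1 stone): quartz=2 stone=5
After 6 (gather 11 gold): gold=11 quartz=2 stone=5
After 7 (gather 11 gold): gold=22 quartz=2 stone=5
After 8 (craft beaker): beaker=1 gold=18 quartz=2 stone=5
After 9 (craft beaker): beaker=2 gold=14 quartz=2 stone=5
After 10 (craft beaker): beaker=3 gold=10 quartz=2 stone=5
After 11 (craft beaker): beaker=4 gold=6 quartz=2 stone=5
After 12 (craft beaker): beaker=5 gold=2 quartz=2 stone=5
After 13 (gather 2 gold): beaker=5 gold=4 quartz=2 stone=5
After 14 (craft beaker): beaker=6 quartz=2 stone=5
After 15 (gather 11 stone): beaker=6 quartz=2 stone=16
After 16 (gather 4 stone): beaker=6 quartz=2 stone=20
After 17 (consume 3 stone): beaker=6 quartz=2 stone=17
After 18 (consume 2 beaker): beaker=4 quartz=2 stone=17
After 19 (consume 9 stone): beaker=4 quartz=2 stone=8
After 20 (gather 1 gold): beaker=4 gold=1 quartz=2 stone=8
After 21 (gather 7 quartz): beaker=4 gold=1 quartz=9 stone=8
After 22 (gather 11 gold): beaker=4 gold=12 quartz=9 stone=8
After 23 (craft beaker): beaker=5 gold=8 quartz=9 stone=8
After 24 (gather 3 copper): beaker=5 copper=3 gold=8 quartz=9 stone=8
After 25 (craft anchor): anchor=1 beaker=5 gold=5 quartz=9 stone=8

Answer: anchor=1 beaker=5 gold=5 quartz=9 stone=8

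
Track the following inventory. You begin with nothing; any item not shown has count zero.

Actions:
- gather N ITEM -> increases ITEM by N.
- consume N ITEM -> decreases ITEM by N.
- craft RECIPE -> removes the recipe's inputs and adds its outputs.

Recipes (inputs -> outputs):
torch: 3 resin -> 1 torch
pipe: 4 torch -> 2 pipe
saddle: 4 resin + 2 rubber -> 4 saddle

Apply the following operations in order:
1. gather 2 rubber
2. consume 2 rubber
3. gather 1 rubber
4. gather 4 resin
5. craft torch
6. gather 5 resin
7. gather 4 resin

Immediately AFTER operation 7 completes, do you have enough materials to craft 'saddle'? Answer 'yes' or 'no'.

Answer: no

Derivation:
After 1 (gather 2 rubber): rubber=2
After 2 (consume 2 rubber): (empty)
After 3 (gather 1 rubber): rubber=1
After 4 (gather 4 resin): resin=4 rubber=1
After 5 (craft torch): resin=1 rubber=1 torch=1
After 6 (gather 5 resin): resin=6 rubber=1 torch=1
After 7 (gather 4 resin): resin=10 rubber=1 torch=1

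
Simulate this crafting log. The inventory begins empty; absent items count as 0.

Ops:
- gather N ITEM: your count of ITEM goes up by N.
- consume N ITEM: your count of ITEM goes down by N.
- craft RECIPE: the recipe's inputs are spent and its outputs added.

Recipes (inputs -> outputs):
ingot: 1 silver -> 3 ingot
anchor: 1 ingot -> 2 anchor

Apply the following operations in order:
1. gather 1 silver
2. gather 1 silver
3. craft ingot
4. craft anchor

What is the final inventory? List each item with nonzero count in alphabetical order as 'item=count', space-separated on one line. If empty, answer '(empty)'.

Answer: anchor=2 ingot=2 silver=1

Derivation:
After 1 (gather 1 silver): silver=1
After 2 (gather 1 silver): silver=2
After 3 (craft ingot): ingot=3 silver=1
After 4 (craft anchor): anchor=2 ingot=2 silver=1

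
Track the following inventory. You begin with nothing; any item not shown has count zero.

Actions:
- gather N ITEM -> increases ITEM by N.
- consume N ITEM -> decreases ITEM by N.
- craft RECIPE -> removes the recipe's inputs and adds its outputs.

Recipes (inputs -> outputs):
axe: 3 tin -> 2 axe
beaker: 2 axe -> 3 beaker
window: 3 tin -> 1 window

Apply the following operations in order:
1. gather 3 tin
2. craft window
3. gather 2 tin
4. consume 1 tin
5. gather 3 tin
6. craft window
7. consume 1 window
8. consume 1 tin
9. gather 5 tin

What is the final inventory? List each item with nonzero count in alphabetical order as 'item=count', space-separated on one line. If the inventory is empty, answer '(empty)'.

Answer: tin=5 window=1

Derivation:
After 1 (gather 3 tin): tin=3
After 2 (craft window): window=1
After 3 (gather 2 tin): tin=2 window=1
After 4 (consume 1 tin): tin=1 window=1
After 5 (gather 3 tin): tin=4 window=1
After 6 (craft window): tin=1 window=2
After 7 (consume 1 window): tin=1 window=1
After 8 (consume 1 tin): window=1
After 9 (gather 5 tin): tin=5 window=1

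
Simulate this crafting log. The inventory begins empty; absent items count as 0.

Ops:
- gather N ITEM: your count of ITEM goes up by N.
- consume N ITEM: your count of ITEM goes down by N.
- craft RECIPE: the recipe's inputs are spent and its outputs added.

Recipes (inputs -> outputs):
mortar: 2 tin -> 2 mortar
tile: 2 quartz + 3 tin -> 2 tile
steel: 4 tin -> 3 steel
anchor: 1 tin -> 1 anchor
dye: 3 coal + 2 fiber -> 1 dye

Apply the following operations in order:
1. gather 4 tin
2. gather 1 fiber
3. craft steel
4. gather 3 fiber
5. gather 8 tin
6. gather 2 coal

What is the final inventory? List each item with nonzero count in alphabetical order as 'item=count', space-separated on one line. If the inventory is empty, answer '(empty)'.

Answer: coal=2 fiber=4 steel=3 tin=8

Derivation:
After 1 (gather 4 tin): tin=4
After 2 (gather 1 fiber): fiber=1 tin=4
After 3 (craft steel): fiber=1 steel=3
After 4 (gather 3 fiber): fiber=4 steel=3
After 5 (gather 8 tin): fiber=4 steel=3 tin=8
After 6 (gather 2 coal): coal=2 fiber=4 steel=3 tin=8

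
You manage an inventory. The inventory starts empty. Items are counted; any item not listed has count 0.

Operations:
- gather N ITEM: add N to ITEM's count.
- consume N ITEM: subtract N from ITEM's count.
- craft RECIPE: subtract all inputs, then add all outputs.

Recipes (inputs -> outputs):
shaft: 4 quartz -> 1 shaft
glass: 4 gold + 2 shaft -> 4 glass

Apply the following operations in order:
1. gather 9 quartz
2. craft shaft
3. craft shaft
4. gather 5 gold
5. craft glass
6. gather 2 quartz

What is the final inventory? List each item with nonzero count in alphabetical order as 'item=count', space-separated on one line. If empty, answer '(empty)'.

Answer: glass=4 gold=1 quartz=3

Derivation:
After 1 (gather 9 quartz): quartz=9
After 2 (craft shaft): quartz=5 shaft=1
After 3 (craft shaft): quartz=1 shaft=2
After 4 (gather 5 gold): gold=5 quartz=1 shaft=2
After 5 (craft glass): glass=4 gold=1 quartz=1
After 6 (gather 2 quartz): glass=4 gold=1 quartz=3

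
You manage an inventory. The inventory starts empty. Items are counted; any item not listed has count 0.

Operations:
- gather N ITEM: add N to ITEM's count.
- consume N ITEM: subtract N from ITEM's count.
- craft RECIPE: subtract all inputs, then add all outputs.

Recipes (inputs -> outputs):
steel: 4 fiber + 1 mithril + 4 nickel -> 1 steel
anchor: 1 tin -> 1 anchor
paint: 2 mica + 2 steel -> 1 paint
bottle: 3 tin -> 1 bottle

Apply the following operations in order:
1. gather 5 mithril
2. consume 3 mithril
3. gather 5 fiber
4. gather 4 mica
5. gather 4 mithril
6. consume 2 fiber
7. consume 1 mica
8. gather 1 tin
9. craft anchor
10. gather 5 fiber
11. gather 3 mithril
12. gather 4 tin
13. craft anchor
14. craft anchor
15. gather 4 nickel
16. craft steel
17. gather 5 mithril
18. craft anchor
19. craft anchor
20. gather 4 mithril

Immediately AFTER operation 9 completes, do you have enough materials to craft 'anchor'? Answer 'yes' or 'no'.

After 1 (gather 5 mithril): mithril=5
After 2 (consume 3 mithril): mithril=2
After 3 (gather 5 fiber): fiber=5 mithril=2
After 4 (gather 4 mica): fiber=5 mica=4 mithril=2
After 5 (gather 4 mithril): fiber=5 mica=4 mithril=6
After 6 (consume 2 fiber): fiber=3 mica=4 mithril=6
After 7 (consume 1 mica): fiber=3 mica=3 mithril=6
After 8 (gather 1 tin): fiber=3 mica=3 mithril=6 tin=1
After 9 (craft anchor): anchor=1 fiber=3 mica=3 mithril=6

Answer: no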